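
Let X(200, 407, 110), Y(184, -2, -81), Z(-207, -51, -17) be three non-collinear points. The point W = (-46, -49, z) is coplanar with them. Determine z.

Coplanarity requires XY · (XZ × XW) = 0.
XY = (-16, -409, -191), XZ = (-407, -458, -127); the triple product is linear in z with coefficient -159135 and constant term -8275020.
Setting it to zero: z = -52.

-52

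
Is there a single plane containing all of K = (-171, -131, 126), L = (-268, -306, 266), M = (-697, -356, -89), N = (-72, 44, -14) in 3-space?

With K as base: KL = (-97, -175, 140), KM = (-526, -225, -215), KN = (99, 175, -140).
KM × KN = (69125, -94925, -69775).
KL · (KM × KN) = 138250.
Since 138250 ≠ 0, the four points are not coplanar.

No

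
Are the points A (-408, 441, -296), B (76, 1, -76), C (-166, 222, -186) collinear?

No

AB = (484, -440, 220), AC = (242, -219, 110).
AB × AC = (-220, 0, 484).
The cross product is nonzero, so the points do not lie on one line.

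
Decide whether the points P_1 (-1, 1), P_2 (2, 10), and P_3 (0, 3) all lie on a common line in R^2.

P_1P_2 = (3, 9), P_1P_3 = (1, 2).
If collinear, P_1P_3 would be a scalar multiple of P_1P_2. But (3)·(2) ≠ (9)·(1) (difference -3), so they are not parallel; the points are not collinear.

No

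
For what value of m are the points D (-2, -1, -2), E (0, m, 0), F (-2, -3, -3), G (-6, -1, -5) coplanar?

Coplanarity ⇔ det[DE; DF; DG] = 0.
Expanding, this is linear in m: (4)m + (0) = 0.
So m = 0.

0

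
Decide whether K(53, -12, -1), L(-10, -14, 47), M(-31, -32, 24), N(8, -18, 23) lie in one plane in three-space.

Yes

The four points are coplanar iff the 3×3 determinant with rows KL, KM, KN is zero.
Rows: (-63, -2, 48), (-84, -20, 25), (-45, -6, 24).
Expanding along the first row: (-63)(-330) − (-2)(-891) + (48)(-396) = 0.
Zero determinant ⇒ coplanar.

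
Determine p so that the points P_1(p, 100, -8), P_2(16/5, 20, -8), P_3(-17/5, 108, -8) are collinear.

Direction P_2P_3 = (-33/5, 88, 0). From the y-coordinate of P_1, the parameter along the line is τ = (100 − 20)/88 = 10/11.
Then p = 16/5 + 10/11·(-33/5) = -14/5.

-14/5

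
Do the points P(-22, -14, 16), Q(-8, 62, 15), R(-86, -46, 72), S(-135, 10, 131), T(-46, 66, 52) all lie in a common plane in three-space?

The plane through P, Q, R has normal n = PQ × PR = (4224, -720, 4416) and equation n·X = -12192.
Checking the remaining points: n·S = 1056, n·T = -12192.
Since n·S = 1056 ≠ -12192, S is off the plane and the points are not all coplanar.

No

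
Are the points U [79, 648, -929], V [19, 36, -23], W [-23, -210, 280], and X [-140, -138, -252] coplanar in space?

The four points are coplanar iff the 3×3 determinant with rows UV, UW, UX is zero.
Rows: (-60, -612, 906), (-102, -858, 1209), (-219, -786, 677).
Expanding along the first row: (-60)(369408) − (-612)(195717) + (906)(-107730) = 10944.
Nonzero ⇒ not coplanar.

No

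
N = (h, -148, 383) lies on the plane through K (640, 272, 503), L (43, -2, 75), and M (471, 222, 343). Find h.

Coplanarity requires KL · (KM × KN) = 0.
KL = (-597, -274, -428), KM = (-169, -50, -160); the triple product is linear in h with coefficient 22440 and constant term -2647920.
Setting it to zero: h = 118.

118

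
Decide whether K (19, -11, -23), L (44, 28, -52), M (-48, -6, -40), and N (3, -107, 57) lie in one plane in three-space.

A normal to the plane through K, L, M is n = KL × KM = (-518, 2368, 2738).
The plane has equation n·P = -98864. For N: n·N = -98864.
Equal, so N lies in the plane and all four are coplanar.

Yes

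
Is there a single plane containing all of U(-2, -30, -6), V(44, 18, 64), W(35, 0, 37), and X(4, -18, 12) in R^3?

Yes

With U as base: UV = (46, 48, 70), UW = (37, 30, 43), UX = (6, 12, 18).
UW × UX = (24, -408, 264).
UV · (UW × UX) = 0.
The scalar triple product vanishes, so the four points are coplanar.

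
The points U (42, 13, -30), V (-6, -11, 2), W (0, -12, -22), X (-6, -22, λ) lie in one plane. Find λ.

-53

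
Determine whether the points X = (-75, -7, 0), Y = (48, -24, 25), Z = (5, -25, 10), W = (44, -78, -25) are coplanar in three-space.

The four points are coplanar iff the 3×3 determinant with rows XY, XZ, XW is zero.
Rows: (123, -17, 25), (80, -18, 10), (119, -71, -25).
Expanding along the first row: (123)(1160) − (-17)(-3190) + (25)(-3538) = 0.
Zero determinant ⇒ coplanar.

Yes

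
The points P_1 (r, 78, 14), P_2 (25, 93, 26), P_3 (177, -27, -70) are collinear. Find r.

44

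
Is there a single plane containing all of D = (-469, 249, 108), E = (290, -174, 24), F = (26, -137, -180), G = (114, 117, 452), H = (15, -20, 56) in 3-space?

The plane through D, E, F has normal n = DE × DF = (89400, 177012, -83589) and equation n·P = -6880224.
Checking the remaining points: n·G = -6880224, n·H = -6880224.
All equal -6880224, so all 5 points lie in one plane.

Yes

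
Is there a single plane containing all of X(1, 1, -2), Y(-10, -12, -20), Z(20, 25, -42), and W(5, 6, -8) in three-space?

With X as base: XY = (-11, -13, -18), XZ = (19, 24, -40), XW = (4, 5, -6).
XZ × XW = (56, -46, -1).
XY · (XZ × XW) = 0.
The scalar triple product vanishes, so the four points are coplanar.

Yes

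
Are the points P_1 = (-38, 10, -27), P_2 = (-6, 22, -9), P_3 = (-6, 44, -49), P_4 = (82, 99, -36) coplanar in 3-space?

No

With P_1 as base: P_1P_2 = (32, 12, 18), P_1P_3 = (32, 34, -22), P_1P_4 = (120, 89, -9).
P_1P_3 × P_1P_4 = (1652, -2352, -1232).
P_1P_2 · (P_1P_3 × P_1P_4) = 2464.
Since 2464 ≠ 0, the four points are not coplanar.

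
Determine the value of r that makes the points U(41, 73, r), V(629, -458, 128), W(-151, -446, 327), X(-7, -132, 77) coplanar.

The points are coplanar iff UV · (UW × UX) = 0.
Expanding, this is linear in r: (246648)r + (18251952) = 0.
So r = -74.

-74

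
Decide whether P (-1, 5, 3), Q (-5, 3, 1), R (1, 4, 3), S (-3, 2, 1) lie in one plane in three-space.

Yes

With P as base: PQ = (-4, -2, -2), PR = (2, -1, 0), PS = (-2, -3, -2).
PR × PS = (2, 4, -8).
PQ · (PR × PS) = 0.
The scalar triple product vanishes, so the four points are coplanar.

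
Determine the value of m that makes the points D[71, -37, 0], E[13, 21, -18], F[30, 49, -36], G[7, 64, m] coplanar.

-39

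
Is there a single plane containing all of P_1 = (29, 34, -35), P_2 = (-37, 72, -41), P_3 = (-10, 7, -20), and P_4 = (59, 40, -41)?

With P_1 as base: P_1P_2 = (-66, 38, -6), P_1P_3 = (-39, -27, 15), P_1P_4 = (30, 6, -6).
P_1P_3 × P_1P_4 = (72, 216, 576).
P_1P_2 · (P_1P_3 × P_1P_4) = 0.
The scalar triple product vanishes, so the four points are coplanar.

Yes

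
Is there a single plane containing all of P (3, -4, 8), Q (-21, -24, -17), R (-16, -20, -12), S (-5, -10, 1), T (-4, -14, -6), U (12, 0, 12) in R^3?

The plane through P, Q, R has normal n = PQ × PR = (0, -5, 4) and equation n·X = 52.
Checking the remaining points: n·S = 54, n·T = 46, n·U = 48.
Since n·S = 54 ≠ 52, S is off the plane and the points are not all coplanar.

No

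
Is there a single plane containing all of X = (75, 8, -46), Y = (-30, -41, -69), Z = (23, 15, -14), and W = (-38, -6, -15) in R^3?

No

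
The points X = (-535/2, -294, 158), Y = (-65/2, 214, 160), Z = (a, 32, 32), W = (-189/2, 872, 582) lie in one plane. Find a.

-11/2

Coplanarity ⇔ det[XY; XZ; XW] = 0.
Expanding, this is linear in a: (-213060)a + (-1171830) = 0.
So a = -11/2.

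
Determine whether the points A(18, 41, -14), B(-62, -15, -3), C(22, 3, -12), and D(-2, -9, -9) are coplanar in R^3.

With A as base: AB = (-80, -56, 11), AC = (4, -38, 2), AD = (-20, -50, 5).
AC × AD = (-90, -60, -960).
AB · (AC × AD) = 0.
The scalar triple product vanishes, so the four points are coplanar.

Yes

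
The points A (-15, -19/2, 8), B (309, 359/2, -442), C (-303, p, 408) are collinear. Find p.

Collinearity requires AB × AC = 0; each component is linear in p.
The x-component gives (450)p + (79875) = 0, so p = -355/2.
The remaining components then also vanish.

-355/2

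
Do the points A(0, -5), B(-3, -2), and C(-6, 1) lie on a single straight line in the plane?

Yes

AB = (-3, 3), AC = (-6, 6).
Checking proportionality: AC = 2·AB, so the vectors are parallel and the points are collinear.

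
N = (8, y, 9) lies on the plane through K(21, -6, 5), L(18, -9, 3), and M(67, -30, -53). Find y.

A normal to the plane is n = KL × KM = (126, -266, 210).
N lies in the plane iff n · KN = 0.
This gives (-266)y + (-2394) = 0, so y = -9.

-9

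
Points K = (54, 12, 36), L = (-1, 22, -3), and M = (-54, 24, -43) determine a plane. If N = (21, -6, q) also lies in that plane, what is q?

5

Coplanarity requires KL · (KM × KN) = 0.
KL = (-55, 10, -39), KM = (-108, 12, -79); the triple product is linear in q with coefficient 420 and constant term -2100.
Setting it to zero: q = 5.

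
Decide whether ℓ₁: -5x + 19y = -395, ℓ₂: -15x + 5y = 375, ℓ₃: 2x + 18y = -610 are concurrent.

Yes

The three lines meet at one point iff the augmented coefficient matrix [aᵢ bᵢ cᵢ] has rank < 3, i.e. its determinant vanishes.
Here the determinant is 0.
It vanishes, so the lines are concurrent at (-35, -30).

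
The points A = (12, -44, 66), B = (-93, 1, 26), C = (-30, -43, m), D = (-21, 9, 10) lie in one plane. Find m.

Normal to plane ABD: n = (-400, -4560, -4080); plane equation n·P = -73440.
Requiring n·C = -73440: (-4080)m + (208080) = -73440.
So m = 69.

69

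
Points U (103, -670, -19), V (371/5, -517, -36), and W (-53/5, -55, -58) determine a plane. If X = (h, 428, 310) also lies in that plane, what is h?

A normal to the plane is n = UV × UW = (4488, 808, -1656/5).
X lies in the plane iff n · UX = 0.
This gives (4488)h + (1579776/5) = 0, so h = -352/5.

-352/5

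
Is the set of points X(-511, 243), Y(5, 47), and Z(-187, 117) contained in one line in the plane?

XY = (516, -196), XZ = (324, -126).
det[XY; XZ] = (516)(-126) − (-196)(324) = -1512.
The determinant is nonzero, so they are not collinear.

No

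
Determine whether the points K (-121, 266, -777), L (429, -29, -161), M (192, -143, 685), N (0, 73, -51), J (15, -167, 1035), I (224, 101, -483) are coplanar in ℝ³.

Yes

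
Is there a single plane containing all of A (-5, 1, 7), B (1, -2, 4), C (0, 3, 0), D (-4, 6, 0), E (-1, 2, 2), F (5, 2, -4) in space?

No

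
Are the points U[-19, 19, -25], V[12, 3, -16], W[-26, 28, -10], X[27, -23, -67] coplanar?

No

With U as base: UV = (31, -16, 9), UW = (-7, 9, 15), UX = (46, -42, -42).
UW × UX = (252, 396, -120).
UV · (UW × UX) = 396.
Since 396 ≠ 0, the four points are not coplanar.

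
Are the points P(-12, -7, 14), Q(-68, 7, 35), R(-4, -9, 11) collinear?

Yes

PQ = (-56, 14, 21), PR = (8, -2, -3).
PQ × PR = (0, 0, 0).
The cross product vanishes, so the three points are collinear.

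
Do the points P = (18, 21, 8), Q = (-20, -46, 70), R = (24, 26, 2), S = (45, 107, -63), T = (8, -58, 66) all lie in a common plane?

No

The plane through P, Q, R has normal n = PQ × PR = (92, 144, 212) and equation n·X = 6376.
Checking the remaining points: n·S = 6192, n·T = 6376.
Since n·S = 6192 ≠ 6376, S is off the plane and the points are not all coplanar.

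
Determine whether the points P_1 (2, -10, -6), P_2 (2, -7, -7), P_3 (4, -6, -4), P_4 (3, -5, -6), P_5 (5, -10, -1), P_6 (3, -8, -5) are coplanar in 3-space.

The plane through P_1, P_2, P_3 has normal n = P_1P_2 × P_1P_3 = (10, -2, -6) and equation n·P = 76.
Checking the remaining points: n·P_4 = 76, n·P_5 = 76, n·P_6 = 76.
All equal 76, so all 6 points lie in one plane.

Yes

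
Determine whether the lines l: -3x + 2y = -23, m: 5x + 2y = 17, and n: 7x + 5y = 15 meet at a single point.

The three lines meet at one point iff the augmented coefficient matrix [aᵢ bᵢ cᵢ] has rank < 3, i.e. its determinant vanishes.
Here the determinant is 0.
It vanishes, so the lines are concurrent at (5, -4).

Yes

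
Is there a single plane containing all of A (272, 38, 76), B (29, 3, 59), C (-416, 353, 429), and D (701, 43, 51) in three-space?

Yes

The four points are coplanar iff the 3×3 determinant with rows AB, AC, AD is zero.
Rows: (-243, -35, -17), (-688, 315, 353), (429, 5, -25).
Expanding along the first row: (-243)(-9640) − (-35)(-134237) + (-17)(-138575) = 0.
Zero determinant ⇒ coplanar.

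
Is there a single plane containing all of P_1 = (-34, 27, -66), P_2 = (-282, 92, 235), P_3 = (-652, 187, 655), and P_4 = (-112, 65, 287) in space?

Yes

With P_1 as base: P_1P_2 = (-248, 65, 301), P_1P_3 = (-618, 160, 721), P_1P_4 = (-78, 38, 353).
P_1P_3 × P_1P_4 = (29082, 161916, -11004).
P_1P_2 · (P_1P_3 × P_1P_4) = 0.
The scalar triple product vanishes, so the four points are coplanar.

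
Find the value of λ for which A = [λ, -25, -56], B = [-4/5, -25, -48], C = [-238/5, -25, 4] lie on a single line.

32/5

Direction BC = (-234/5, 0, 52). From the z-coordinate of A, the parameter along the line is τ = (-56 − (-48))/52 = -2/13.
Then λ = (-4/5) + (-2/13)·(-234/5) = 32/5.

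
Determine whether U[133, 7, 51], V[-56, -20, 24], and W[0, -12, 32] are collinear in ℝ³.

Yes

UV = (-189, -27, -27), UW = (-133, -19, -19).
Each component of UW is 19/27 times the corresponding component of UV, so UW = 19/27·UV and the points are collinear.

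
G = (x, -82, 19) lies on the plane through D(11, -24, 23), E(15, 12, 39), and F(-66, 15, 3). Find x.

52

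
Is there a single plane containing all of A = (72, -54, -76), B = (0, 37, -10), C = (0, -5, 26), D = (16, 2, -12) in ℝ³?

Yes

A normal to the plane through A, B, C is n = AB × AC = (6048, 2592, 3024).
The plane has equation n·P = 65664. For D: n·D = 65664.
Equal, so D lies in the plane and all four are coplanar.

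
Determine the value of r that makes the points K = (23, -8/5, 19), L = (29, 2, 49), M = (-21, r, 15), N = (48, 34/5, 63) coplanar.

Normal to plane KLN: n = (-468/5, 486, -198/5); plane equation n·P = -18414/5.
Requiring n·M = -18414/5: (486)r + (6858/5) = -18414/5.
So r = -52/5.

-52/5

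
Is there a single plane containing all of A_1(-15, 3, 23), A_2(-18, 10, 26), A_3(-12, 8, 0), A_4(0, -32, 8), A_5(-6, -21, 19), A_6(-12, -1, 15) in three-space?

Yes

The plane through A_1, A_2, A_3 has normal n = A_1A_2 × A_1A_3 = (-176, -60, -36) and equation n·P = 1632.
Checking the remaining points: n·A_4 = 1632, n·A_5 = 1632, n·A_6 = 1632.
All equal 1632, so all 6 points lie in one plane.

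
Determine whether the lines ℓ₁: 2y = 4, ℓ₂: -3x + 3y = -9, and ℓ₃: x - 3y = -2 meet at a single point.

No

Intersecting ℓ₁ and ℓ₂: solving the 2×2 system gives (x, y) = (5, 2).
Substitute into ℓ₃: (1)(5) + (-3)(2) = -1.
But ℓ₃ requires -2 ≠ -1, so the three lines have no common point.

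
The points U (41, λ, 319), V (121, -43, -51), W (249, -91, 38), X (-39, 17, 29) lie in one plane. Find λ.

The points are coplanar iff UV · (UW × UX) = 0.
Expanding, this is linear in λ: (24480)λ + (318240) = 0.
So λ = -13.

-13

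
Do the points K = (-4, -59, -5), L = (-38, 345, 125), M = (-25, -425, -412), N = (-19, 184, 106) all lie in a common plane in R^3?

The four points are coplanar iff the 3×3 determinant with rows KL, KM, KN is zero.
Rows: (-34, 404, 130), (-21, -366, -407), (-15, 243, 111).
Expanding along the first row: (-34)(58275) − (404)(-8436) + (130)(-10593) = 49704.
Nonzero ⇒ not coplanar.

No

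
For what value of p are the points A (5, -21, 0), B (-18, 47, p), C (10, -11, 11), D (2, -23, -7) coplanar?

-62

Normal to plane ACD: n = (-48, 2, 20); plane equation n·P = -282.
Requiring n·B = -282: (20)p + (958) = -282.
So p = -62.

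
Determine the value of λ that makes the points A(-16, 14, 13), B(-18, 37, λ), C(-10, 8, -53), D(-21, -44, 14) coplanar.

53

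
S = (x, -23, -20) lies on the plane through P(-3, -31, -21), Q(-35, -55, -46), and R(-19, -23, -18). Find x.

-29

Coplanarity requires PQ · (PR × PS) = 0.
PQ = (-32, -24, -25), PR = (-16, 8, 3); the triple product is linear in x with coefficient 128 and constant term 3712.
Setting it to zero: x = -29.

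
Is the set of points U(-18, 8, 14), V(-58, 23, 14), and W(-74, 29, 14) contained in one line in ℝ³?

Yes

UV = (-40, 15, 0), UW = (-56, 21, 0).
UV × UW = (0, 0, 0).
The cross product vanishes, so the three points are collinear.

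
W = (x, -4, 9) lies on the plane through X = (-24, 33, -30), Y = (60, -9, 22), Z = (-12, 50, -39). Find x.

24

The plane through X, Y, Z has equation −506x + 1380y + 1932z = -276.
Substituting W: (-506)x + (11868) = -276, so x = 24.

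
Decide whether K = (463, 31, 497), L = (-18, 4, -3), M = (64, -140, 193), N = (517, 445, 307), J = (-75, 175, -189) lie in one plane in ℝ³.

No

The plane through K, L, M has normal n = KL × KM = (-77292, 53276, 71478) and equation n·P = 1389926.
Checking the remaining points: n·N = 5691602, n·J = 1610858.
Since n·N = 5691602 ≠ 1389926, N is off the plane and the points are not all coplanar.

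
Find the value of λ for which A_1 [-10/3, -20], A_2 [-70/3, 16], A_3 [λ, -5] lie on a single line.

-35/3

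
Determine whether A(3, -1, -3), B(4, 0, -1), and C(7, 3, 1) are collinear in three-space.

No

AB = (1, 1, 2), AC = (4, 4, 4).
AB × AC = (-4, 4, 0).
The cross product is nonzero, so the points do not lie on one line.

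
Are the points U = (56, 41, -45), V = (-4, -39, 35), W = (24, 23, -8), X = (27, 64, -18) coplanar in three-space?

No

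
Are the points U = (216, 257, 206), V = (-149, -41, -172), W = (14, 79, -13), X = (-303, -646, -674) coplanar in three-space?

The four points are coplanar iff the 3×3 determinant with rows UV, UW, UX is zero.
Rows: (-365, -298, -378), (-202, -178, -219), (-519, -903, -880).
Expanding along the first row: (-365)(-41117) − (-298)(64099) + (-378)(90024) = 80135.
Nonzero ⇒ not coplanar.

No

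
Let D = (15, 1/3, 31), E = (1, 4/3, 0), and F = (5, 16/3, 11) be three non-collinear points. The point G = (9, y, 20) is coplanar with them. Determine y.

A normal to the plane is n = DE × DF = (135, 30, -60).
G lies in the plane iff n · DG = 0.
This gives (30)y + (-160) = 0, so y = 16/3.

16/3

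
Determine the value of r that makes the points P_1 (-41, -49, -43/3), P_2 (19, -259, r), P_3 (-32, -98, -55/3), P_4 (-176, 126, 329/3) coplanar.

Normal to plane P_1P_3P_4: n = (-5376, -576, -5040); plane equation n·P = 320880.
Requiring n·P_2 = 320880: (-5040)r + (47040) = 320880.
So r = -163/3.

-163/3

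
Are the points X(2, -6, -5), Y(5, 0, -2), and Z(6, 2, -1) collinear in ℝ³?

XY = (3, 6, 3), XZ = (4, 8, 4).
Each component of XZ is 4/3 times the corresponding component of XY, so XZ = 4/3·XY and the points are collinear.

Yes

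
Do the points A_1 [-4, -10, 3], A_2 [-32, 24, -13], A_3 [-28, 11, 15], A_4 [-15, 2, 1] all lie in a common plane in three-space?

Yes

The four points are coplanar iff the 3×3 determinant with rows A_1A_2, A_1A_3, A_1A_4 is zero.
Rows: (-28, 34, -16), (-24, 21, 12), (-11, 12, -2).
Expanding along the first row: (-28)(-186) − (34)(180) + (-16)(-57) = 0.
Zero determinant ⇒ coplanar.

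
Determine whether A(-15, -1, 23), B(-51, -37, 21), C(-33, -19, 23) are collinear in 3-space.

No

AB = (-36, -36, -2), AC = (-18, -18, 0).
AB × AC = (-36, 36, 0).
The cross product is nonzero, so the points do not lie on one line.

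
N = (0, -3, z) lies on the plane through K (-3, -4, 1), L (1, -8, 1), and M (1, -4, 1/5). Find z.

1/5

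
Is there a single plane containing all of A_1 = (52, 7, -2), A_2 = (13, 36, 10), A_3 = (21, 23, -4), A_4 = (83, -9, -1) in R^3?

A normal to the plane through A_1, A_2, A_3 is n = A_1A_2 × A_1A_3 = (-250, -450, 275).
The plane has equation n·P = -16700. For A_4: n·A_4 = -16975.
-16975 ≠ -16700, so A_4 is off the plane.

No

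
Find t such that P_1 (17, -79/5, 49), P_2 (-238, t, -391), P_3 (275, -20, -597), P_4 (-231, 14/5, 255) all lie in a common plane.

131/5

Normal to plane P_1P_3P_4: n = (55752/5, 107060, 18786/5); plane equation n·P = -6589442/5.
Requiring n·P_2 = -6589442/5: (107060)t + (-20614302/5) = -6589442/5.
So t = 131/5.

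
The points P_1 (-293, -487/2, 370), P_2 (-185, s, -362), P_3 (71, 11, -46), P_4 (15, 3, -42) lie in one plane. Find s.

148

Normal to plane P_1P_3P_4: n = (-2310, 21840, 11340); plane equation n·P = -445410.
Requiring n·P_2 = -445410: (21840)s + (-3677730) = -445410.
So s = 148.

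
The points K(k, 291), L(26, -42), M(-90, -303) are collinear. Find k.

The three points are collinear iff det[KL; KM] = 0.
This determinant is linear in k: (261)k + (-45414) = 0, so k = 174.

174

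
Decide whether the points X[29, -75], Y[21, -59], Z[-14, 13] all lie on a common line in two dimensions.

XY = (-8, 16), XZ = (-43, 88).
If collinear, XZ would be a scalar multiple of XY. But (-8)·(88) ≠ (16)·(-43) (difference -16), so they are not parallel; the points are not collinear.

No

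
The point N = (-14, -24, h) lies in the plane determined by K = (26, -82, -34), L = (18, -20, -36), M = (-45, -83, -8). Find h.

A normal to the plane is n = KL × KM = (1610, 350, 4410).
N lies in the plane iff n · KN = 0.
This gives (4410)h + (105840) = 0, so h = -24.

-24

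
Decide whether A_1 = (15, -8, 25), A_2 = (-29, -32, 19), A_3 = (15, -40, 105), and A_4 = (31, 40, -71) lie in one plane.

Yes

With A_1 as base: A_1A_2 = (-44, -24, -6), A_1A_3 = (0, -32, 80), A_1A_4 = (16, 48, -96).
A_1A_3 × A_1A_4 = (-768, 1280, 512).
A_1A_2 · (A_1A_3 × A_1A_4) = 0.
The scalar triple product vanishes, so the four points are coplanar.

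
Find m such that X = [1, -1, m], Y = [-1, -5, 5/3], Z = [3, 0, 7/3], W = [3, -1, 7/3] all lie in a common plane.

The points are coplanar iff XY · (XZ × XW) = 0.
Expanding, this is linear in m: (4)m + (-8) = 0.
So m = 2.

2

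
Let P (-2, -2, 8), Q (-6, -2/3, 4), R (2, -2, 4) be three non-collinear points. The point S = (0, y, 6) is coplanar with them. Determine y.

The plane through P, Q, R has equation −(16/3)x − 32y − (16/3)z = 32.
Substituting S: (-32)y + (-32) = 32, so y = -2.

-2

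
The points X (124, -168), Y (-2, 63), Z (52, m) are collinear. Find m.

The three points are collinear iff det[XY; XZ] = 0.
This determinant is linear in m: (-126)m + (-4536) = 0, so m = -36.

-36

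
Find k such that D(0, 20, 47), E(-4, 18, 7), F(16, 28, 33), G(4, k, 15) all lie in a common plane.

Normal to plane DEF: n = (348, -696, 0); plane equation n·P = -13920.
Requiring n·G = -13920: (-696)k + (1392) = -13920.
So k = 22.

22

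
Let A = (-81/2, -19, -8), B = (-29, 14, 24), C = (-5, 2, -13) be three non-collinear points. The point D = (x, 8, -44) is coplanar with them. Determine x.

A normal to the plane is n = AB × AC = (-837, 2387/2, -930).
D lies in the plane iff n · AD = 0.
This gives (-837)x + (31806) = 0, so x = 38.

38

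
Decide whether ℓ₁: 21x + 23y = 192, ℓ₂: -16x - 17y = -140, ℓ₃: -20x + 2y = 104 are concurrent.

Lines aᵢx + bᵢy = cᵢ with pairwise distinct directions are concurrent exactly when det[aᵢ bᵢ cᵢ] = 0.
Here the determinant is 0.
It vanishes, so the lines are concurrent at (-4, 12).

Yes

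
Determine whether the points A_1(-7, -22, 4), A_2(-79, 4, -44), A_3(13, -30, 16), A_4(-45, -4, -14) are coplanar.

Yes

With A_1 as base: A_1A_2 = (-72, 26, -48), A_1A_3 = (20, -8, 12), A_1A_4 = (-38, 18, -18).
A_1A_3 × A_1A_4 = (-72, -96, 56).
A_1A_2 · (A_1A_3 × A_1A_4) = 0.
The scalar triple product vanishes, so the four points are coplanar.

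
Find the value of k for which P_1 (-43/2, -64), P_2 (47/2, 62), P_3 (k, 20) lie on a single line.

17/2

Collinearity: (P_3 − P_1) must be parallel to (P_2 − P_1) = (45, 126).
Cross-multiplying the components: (k − (-43/2))·(126) = (84)·(45).
Solving gives k = 17/2.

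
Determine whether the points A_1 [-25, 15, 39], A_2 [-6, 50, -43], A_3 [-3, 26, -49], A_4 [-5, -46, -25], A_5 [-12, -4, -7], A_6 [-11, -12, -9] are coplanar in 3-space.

No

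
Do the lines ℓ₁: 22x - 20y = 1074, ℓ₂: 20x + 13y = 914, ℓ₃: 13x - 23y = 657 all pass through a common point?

Intersecting ℓ₁ and ℓ₂: solving the 2×2 system gives (x, y) = (47, -2).
Substitute into ℓ₃: (13)(47) + (-23)(-2) = 657.
This equals 657, so (47, -2) lies on all three lines and they are concurrent.

Yes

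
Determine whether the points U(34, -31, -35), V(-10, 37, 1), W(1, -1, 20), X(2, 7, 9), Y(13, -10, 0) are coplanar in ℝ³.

No

The plane through U, V, W has normal n = UV × UW = (2660, 1232, 924) and equation n·P = 19908.
Checking the remaining points: n·X = 22260, n·Y = 22260.
Since n·X = 22260 ≠ 19908, X is off the plane and the points are not all coplanar.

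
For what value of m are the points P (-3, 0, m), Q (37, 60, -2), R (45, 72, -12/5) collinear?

0

Collinearity requires PQ × PR = 0; each component is linear in m.
The x-component gives (12)m + (0) = 0, so m = 0.
The remaining components then also vanish.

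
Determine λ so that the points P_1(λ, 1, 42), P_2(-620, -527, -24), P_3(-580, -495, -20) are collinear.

Direction P_2P_3 = (40, 32, 4). From the y-coordinate of P_1, the parameter along the line is τ = (1 − (-527))/32 = 33/2.
Then λ = (-620) + 33/2·(40) = 40.

40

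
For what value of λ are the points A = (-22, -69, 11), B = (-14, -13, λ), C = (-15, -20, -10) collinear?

Collinearity requires AB × AC = 0; each component is linear in λ.
The x-component gives (-49)λ + (-637) = 0, so λ = -13.
The remaining components then also vanish.

-13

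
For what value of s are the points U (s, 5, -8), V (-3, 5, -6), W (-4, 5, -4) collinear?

Direction VW = (-1, 0, 2). From the z-coordinate of U, the parameter along the line is τ = (-8 − (-6))/2 = -1.
Then s = (-3) + (-1)·(-1) = -2.

-2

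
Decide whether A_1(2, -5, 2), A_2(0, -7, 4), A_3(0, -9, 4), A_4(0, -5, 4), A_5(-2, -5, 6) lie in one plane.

Yes

The plane through A_1, A_2, A_3 has normal n = A_1A_2 × A_1A_3 = (4, 0, 4) and equation n·P = 16.
Checking the remaining points: n·A_4 = 16, n·A_5 = 16.
All equal 16, so all 5 points lie in one plane.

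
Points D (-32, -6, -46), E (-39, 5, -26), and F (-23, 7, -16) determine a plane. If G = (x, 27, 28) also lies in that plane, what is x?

-15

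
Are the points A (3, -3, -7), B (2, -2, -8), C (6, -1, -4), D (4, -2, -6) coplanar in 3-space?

With A as base: AB = (-1, 1, -1), AC = (3, 2, 3), AD = (1, 1, 1).
AC × AD = (-1, 0, 1).
AB · (AC × AD) = 0.
The scalar triple product vanishes, so the four points are coplanar.

Yes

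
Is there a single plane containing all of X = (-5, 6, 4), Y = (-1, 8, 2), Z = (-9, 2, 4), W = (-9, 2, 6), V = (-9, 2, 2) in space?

No

The plane through X, Y, Z has normal n = XY × XZ = (-8, 8, -8) and equation n·P = 56.
Checking the remaining points: n·W = 40, n·V = 72.
Since n·W = 40 ≠ 56, W is off the plane and the points are not all coplanar.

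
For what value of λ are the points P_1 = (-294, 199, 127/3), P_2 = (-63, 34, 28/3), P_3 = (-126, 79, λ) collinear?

55/3

Collinearity requires P_1P_2 × P_1P_3 = 0; each component is linear in λ.
The x-component gives (-165)λ + (3025) = 0, so λ = 55/3.
The remaining components then also vanish.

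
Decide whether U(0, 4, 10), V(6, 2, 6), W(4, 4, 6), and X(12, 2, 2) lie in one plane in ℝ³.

A normal to the plane through U, V, W is n = UV × UW = (8, 8, 8).
The plane has equation n·P = 112. For X: n·X = 128.
128 ≠ 112, so X is off the plane.

No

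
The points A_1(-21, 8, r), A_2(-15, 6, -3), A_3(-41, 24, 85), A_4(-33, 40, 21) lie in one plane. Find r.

Coplanarity ⇔ det[A_1A_2; A_1A_3; A_1A_4] = 0.
Expanding, this is linear in r: (560)r + (-11760) = 0.
So r = 21.

21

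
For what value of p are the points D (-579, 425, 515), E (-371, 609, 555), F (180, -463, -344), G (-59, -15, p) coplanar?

Normal to plane DEF: n = (-122536, 209032, -324360); plane equation n·P = -7258456.
Requiring n·G = -7258456: (-324360)p + (4094144) = -7258456.
So p = 35.

35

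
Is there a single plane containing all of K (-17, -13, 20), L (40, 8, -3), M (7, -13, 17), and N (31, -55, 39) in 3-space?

The four points are coplanar iff the 3×3 determinant with rows KL, KM, KN is zero.
Rows: (57, 21, -23), (24, 0, -3), (48, -42, 19).
Expanding along the first row: (57)(-126) − (21)(600) + (-23)(-1008) = 3402.
Nonzero ⇒ not coplanar.

No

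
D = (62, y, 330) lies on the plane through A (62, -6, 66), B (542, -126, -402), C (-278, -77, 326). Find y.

The plane through A, B, C has equation −64428x + 34320y − 74880z = -9142536.
Substituting D: (34320)y + (-28704936) = -9142536, so y = 570.

570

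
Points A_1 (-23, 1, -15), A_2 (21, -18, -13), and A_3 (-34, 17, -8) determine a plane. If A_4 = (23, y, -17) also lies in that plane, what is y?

-25

A normal to the plane is n = A_1A_2 × A_1A_3 = (-165, -330, 495).
A_4 lies in the plane iff n · A_1A_4 = 0.
This gives (-330)y + (-8250) = 0, so y = -25.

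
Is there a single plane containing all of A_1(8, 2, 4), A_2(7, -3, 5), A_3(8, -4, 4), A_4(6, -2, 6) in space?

Yes

With A_1 as base: A_1A_2 = (-1, -5, 1), A_1A_3 = (0, -6, 0), A_1A_4 = (-2, -4, 2).
A_1A_3 × A_1A_4 = (-12, 0, -12).
A_1A_2 · (A_1A_3 × A_1A_4) = 0.
The scalar triple product vanishes, so the four points are coplanar.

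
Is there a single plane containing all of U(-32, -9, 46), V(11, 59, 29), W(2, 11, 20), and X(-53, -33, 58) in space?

A normal to the plane through U, V, W is n = UV × UW = (-1428, 540, -1452).
The plane has equation n·P = -25956. For X: n·X = -26352.
-26352 ≠ -25956, so X is off the plane.

No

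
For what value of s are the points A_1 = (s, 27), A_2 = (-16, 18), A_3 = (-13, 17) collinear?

The three points are collinear iff det[A_1A_2; A_1A_3] = 0.
This determinant is linear in s: (1)s + (43) = 0, so s = -43.

-43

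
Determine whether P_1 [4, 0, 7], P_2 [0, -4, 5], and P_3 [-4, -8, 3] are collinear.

Yes

P_1P_2 = (-4, -4, -2), P_1P_3 = (-8, -8, -4).
Each component of P_1P_3 is 2 times the corresponding component of P_1P_2, so P_1P_3 = 2·P_1P_2 and the points are collinear.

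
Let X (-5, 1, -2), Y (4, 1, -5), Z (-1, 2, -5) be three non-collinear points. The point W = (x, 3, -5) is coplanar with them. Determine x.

-6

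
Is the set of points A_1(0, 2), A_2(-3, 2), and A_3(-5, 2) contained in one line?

Yes

A_1A_2 = (-3, 0), A_1A_3 = (-5, 0).
Checking proportionality: A_1A_3 = 5/3·A_1A_2, so the vectors are parallel and the points are collinear.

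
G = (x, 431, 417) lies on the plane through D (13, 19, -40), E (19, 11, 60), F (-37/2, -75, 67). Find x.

The plane through D, E, F has equation 8544x − 3792y − 816z = 71664.
Substituting G: (8544)x + (-1974624) = 71664, so x = 479/2.

479/2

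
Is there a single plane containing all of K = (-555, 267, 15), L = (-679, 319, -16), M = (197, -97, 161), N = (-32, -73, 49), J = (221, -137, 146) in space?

The plane through K, L, M has normal n = KL × KM = (-3692, -5208, 6032) and equation n·P = 749004.
Checking the remaining points: n·N = 793896, n·J = 778236.
Since n·N = 793896 ≠ 749004, N is off the plane and the points are not all coplanar.

No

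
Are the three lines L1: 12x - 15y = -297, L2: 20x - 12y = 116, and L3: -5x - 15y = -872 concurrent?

No

The three lines meet at one point iff the augmented coefficient matrix [aᵢ bᵢ cᵢ] has rank < 3, i.e. its determinant vanishes.
Here the determinant is 468.
Nonzero, so no common point exists.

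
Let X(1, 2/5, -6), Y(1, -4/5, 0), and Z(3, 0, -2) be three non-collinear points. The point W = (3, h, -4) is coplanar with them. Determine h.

2/5

The plane through X, Y, Z has equation −(12/5)x + 12y + (12/5)z = -12.
Substituting W: (12)h + (-84/5) = -12, so h = 2/5.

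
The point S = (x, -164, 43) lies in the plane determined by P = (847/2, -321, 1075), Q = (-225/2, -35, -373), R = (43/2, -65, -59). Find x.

31/2

A normal to the plane is n = PQ × PR = (46364, -25728, -22244).
S lies in the plane iff n · PS = 0.
This gives (46364)x + (-718642) = 0, so x = 31/2.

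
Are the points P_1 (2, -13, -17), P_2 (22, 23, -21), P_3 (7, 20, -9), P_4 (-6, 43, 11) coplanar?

Yes

A normal to the plane through P_1, P_2, P_3 is n = P_1P_2 × P_1P_3 = (420, -180, 480).
The plane has equation n·P = -4980. For P_4: n·P_4 = -4980.
Equal, so P_4 lies in the plane and all four are coplanar.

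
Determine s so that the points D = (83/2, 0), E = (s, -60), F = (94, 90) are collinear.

Collinearity: (E − D) must be parallel to (F − D) = (105/2, 90).
Cross-multiplying the components: (s − 83/2)·(90) = (-60)·(105/2).
Solving gives s = 13/2.

13/2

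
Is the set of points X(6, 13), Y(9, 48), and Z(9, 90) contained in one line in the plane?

XY = (3, 35), XZ = (3, 77).
If collinear, XZ would be a scalar multiple of XY. But (3)·(77) ≠ (35)·(3) (difference 126), so they are not parallel; the points are not collinear.

No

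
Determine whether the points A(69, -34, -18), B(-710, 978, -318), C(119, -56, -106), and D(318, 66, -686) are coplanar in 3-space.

No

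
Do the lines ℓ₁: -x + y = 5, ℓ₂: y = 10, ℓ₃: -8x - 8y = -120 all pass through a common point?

Intersecting ℓ₁ and ℓ₂: solving the 2×2 system gives (x, y) = (5, 10).
Substitute into ℓ₃: (-8)(5) + (-8)(10) = -120.
This equals -120, so (5, 10) lies on all three lines and they are concurrent.

Yes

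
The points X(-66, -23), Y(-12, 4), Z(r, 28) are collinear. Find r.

The three points are collinear iff det[XY; XZ] = 0.
This determinant is linear in r: (-27)r + (972) = 0, so r = 36.

36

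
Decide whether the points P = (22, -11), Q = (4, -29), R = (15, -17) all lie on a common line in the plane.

No

PQ = (-18, -18), PR = (-7, -6).
Twice the signed area of △PQR is (-18)(-6) − (-18)(-7) = -18.
The area is nonzero, so the three points are not collinear.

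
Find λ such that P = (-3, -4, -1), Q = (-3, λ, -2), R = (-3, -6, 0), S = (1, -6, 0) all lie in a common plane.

-2

Normal to plane PRS: n = (0, 4, 8); plane equation n·X = -24.
Requiring n·Q = -24: (4)λ + (-16) = -24.
So λ = -2.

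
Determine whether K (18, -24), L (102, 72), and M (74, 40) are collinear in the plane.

KL = (84, 96), KM = (56, 64).
Twice the signed area of △KLM is (84)(64) − (96)(56) = 0.
The triangle is degenerate (zero area), so the points are collinear.

Yes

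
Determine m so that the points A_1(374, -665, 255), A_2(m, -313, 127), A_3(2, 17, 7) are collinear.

Collinearity requires A_1A_2 × A_1A_3 = 0; each component is linear in m.
The y-component gives (248)m + (-45136) = 0, so m = 182.
The remaining components then also vanish.

182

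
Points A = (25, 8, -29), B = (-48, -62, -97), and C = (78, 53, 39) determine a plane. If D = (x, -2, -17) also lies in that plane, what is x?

20

Coplanarity requires AB · (AC × AD) = 0.
AB = (-73, -70, -68), AC = (53, 45, 68); the triple product is linear in x with coefficient -1700 and constant term 34000.
Setting it to zero: x = 20.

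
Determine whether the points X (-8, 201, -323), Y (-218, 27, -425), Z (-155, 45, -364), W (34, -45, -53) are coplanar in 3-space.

Yes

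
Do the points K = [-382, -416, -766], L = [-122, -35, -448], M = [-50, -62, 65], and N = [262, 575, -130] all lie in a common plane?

The four points are coplanar iff the 3×3 determinant with rows KL, KM, KN is zero.
Rows: (260, 381, 318), (332, 354, 831), (644, 991, 636).
Expanding along the first row: (260)(-598377) − (381)(-324012) + (318)(101036) = 0.
Zero determinant ⇒ coplanar.

Yes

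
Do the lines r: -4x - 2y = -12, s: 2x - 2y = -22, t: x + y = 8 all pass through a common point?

No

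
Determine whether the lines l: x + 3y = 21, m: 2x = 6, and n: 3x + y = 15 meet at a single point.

Yes

Intersecting l and m: solving the 2×2 system gives (x, y) = (3, 6).
Substitute into n: (3)(3) + (1)(6) = 15.
This equals 15, so (3, 6) lies on all three lines and they are concurrent.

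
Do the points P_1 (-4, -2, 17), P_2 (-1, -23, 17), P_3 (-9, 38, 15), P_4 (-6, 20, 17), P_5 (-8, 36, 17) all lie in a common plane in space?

The plane through P_1, P_2, P_3 has normal n = P_1P_2 × P_1P_3 = (42, 6, 15) and equation n·P = 75.
Checking the remaining points: n·P_4 = 123, n·P_5 = 135.
Since n·P_4 = 123 ≠ 75, P_4 is off the plane and the points are not all coplanar.

No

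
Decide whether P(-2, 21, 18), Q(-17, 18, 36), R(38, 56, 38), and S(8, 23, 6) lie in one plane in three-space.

With P as base: PQ = (-15, -3, 18), PR = (40, 35, 20), PS = (10, 2, -12).
PR × PS = (-460, 680, -270).
PQ · (PR × PS) = 0.
The scalar triple product vanishes, so the four points are coplanar.

Yes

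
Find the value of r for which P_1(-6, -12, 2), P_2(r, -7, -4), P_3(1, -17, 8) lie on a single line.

Collinearity requires P_1P_2 × P_1P_3 = 0; each component is linear in r.
The y-component gives (-6)r + (-78) = 0, so r = -13.
The remaining components then also vanish.

-13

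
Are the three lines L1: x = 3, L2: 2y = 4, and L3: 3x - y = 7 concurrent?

The three lines meet at one point iff the augmented coefficient matrix [aᵢ bᵢ cᵢ] has rank < 3, i.e. its determinant vanishes.
Here the determinant is 0.
It vanishes, so the lines are concurrent at (3, 2).

Yes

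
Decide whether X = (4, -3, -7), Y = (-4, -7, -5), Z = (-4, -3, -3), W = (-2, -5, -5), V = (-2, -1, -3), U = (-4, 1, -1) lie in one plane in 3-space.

Yes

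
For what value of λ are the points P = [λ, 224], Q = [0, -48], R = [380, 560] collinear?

170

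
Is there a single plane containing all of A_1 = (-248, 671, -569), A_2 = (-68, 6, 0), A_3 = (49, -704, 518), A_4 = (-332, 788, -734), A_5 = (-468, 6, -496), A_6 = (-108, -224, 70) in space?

No

The plane through A_1, A_2, A_3 has normal n = A_1A_2 × A_1A_3 = (59520, -26667, -49995) and equation n·P = -4207362.
Checking the remaining points: n·A_4 = -4077906, n·A_5 = -3217842, n·A_6 = -3954402.
Since n·A_4 = -4077906 ≠ -4207362, A_4 is off the plane and the points are not all coplanar.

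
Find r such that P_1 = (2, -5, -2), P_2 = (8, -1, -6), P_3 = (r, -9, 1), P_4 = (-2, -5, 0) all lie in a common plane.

Normal to plane P_1P_2P_4: n = (8, 4, 16); plane equation n·P = -36.
Requiring n·P_3 = -36: (8)r + (-20) = -36.
So r = -2.

-2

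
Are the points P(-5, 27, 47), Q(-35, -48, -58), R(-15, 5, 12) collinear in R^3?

PQ = (-30, -75, -105), PR = (-10, -22, -35).
Comparing components 2 and 3: (-75)(-35) − (-105)(-22) = 315 ≠ 0, so PQ and PR are not parallel and the points are not collinear.

No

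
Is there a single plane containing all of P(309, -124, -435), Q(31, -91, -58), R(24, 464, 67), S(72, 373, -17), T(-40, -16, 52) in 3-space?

The plane through P, Q, R has normal n = PQ × PR = (-205110, 32111, -154059) and equation n·X = -345089.
Checking the remaining points: n·S = -171514, n·T = -320444.
Since n·S = -171514 ≠ -345089, S is off the plane and the points are not all coplanar.

No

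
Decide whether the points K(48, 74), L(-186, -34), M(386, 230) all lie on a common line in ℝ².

Yes

KL = (-234, -108), KM = (338, 156).
Twice the signed area of △KLM is (-234)(156) − (-108)(338) = 0.
The triangle is degenerate (zero area), so the points are collinear.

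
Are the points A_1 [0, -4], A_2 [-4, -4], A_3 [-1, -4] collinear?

Yes

A_1A_2 = (-4, 0), A_1A_3 = (-1, 0).
det[A_1A_2; A_1A_3] = (-4)(0) − (0)(-1) = 0.
The determinant is zero, so the points are collinear.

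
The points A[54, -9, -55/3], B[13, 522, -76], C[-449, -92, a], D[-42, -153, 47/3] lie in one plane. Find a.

Normal to plane ABD: n = (9750, 6930, 56880); plane equation n·P = -578670.
Requiring n·C = -578670: (56880)a + (-5015310) = -578670.
So a = 78.

78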